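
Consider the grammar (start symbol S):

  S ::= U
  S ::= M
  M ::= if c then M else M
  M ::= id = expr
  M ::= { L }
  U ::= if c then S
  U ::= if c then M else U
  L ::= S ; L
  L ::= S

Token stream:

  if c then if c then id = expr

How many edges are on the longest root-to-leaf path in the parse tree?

6

[S [U if c then [S [U if c then [S [M id = expr]]]]]]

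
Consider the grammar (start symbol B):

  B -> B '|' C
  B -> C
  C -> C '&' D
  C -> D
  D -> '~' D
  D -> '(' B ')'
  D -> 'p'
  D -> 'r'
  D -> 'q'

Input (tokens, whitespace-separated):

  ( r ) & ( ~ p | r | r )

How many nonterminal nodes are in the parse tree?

[B [C [C [D ( [B [C [D r]]] )]] & [D ( [B [B [B [C [D ~ [D p]]]] | [C [D r]]] | [C [D r]]] )]]]

18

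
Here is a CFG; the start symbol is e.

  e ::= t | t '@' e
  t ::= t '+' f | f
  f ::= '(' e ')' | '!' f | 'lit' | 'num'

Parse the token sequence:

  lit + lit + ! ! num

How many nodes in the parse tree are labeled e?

[e [t [t [t [f lit]] + [f lit]] + [f ! [f ! [f num]]]]]

1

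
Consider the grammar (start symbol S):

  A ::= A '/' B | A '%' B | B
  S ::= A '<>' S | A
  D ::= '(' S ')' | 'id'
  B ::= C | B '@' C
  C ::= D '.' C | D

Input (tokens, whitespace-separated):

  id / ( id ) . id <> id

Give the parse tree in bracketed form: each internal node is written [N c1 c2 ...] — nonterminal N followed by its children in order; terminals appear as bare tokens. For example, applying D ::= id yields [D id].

S
A <> S
A / B <> S
B / B <> S
C / B <> S
D / B <> S
id / B <> S
id / C <> S
id / D . C <> S
id / ( S ) . C <> S
id / ( A ) . C <> S
id / ( B ) . C <> S
id / ( C ) . C <> S
id / ( D ) . C <> S
id / ( id ) . C <> S
id / ( id ) . D <> S
id / ( id ) . id <> S
id / ( id ) . id <> A
id / ( id ) . id <> B
id / ( id ) . id <> C
id / ( id ) . id <> D
id / ( id ) . id <> id

[S [A [A [B [C [D id]]]] / [B [C [D ( [S [A [B [C [D id]]]]] )] . [C [D id]]]]] <> [S [A [B [C [D id]]]]]]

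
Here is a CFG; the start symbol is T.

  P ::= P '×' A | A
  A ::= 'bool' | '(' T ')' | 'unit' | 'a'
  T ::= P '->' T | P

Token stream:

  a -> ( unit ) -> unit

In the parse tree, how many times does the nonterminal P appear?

[T [P [A a]] -> [T [P [A ( [T [P [A unit]]] )]] -> [T [P [A unit]]]]]

4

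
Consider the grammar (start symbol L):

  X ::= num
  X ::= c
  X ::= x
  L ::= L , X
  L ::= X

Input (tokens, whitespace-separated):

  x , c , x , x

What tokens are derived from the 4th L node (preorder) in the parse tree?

[L [L [L [L [X x]] , [X c]] , [X x]] , [X x]]

x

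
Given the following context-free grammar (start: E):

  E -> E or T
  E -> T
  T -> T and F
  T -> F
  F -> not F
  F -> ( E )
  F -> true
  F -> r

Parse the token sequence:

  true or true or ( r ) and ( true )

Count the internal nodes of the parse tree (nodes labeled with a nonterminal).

17

[E [E [E [T [F true]]] or [T [F true]]] or [T [T [F ( [E [T [F r]]] )]] and [F ( [E [T [F true]]] )]]]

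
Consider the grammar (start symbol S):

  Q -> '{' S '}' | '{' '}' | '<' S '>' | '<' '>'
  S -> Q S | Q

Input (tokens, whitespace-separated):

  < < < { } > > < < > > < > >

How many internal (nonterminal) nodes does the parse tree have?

[S [Q < [S [Q < [S [Q < [S [Q { }]] >]] >] [S [Q < [S [Q < >]] >] [S [Q < >]]]] >]]

14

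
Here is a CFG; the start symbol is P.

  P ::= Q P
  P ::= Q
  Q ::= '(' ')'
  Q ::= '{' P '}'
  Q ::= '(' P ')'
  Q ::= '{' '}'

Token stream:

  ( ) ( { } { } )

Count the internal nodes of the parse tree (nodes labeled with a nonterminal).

8

[P [Q ( )] [P [Q ( [P [Q { }] [P [Q { }]]] )]]]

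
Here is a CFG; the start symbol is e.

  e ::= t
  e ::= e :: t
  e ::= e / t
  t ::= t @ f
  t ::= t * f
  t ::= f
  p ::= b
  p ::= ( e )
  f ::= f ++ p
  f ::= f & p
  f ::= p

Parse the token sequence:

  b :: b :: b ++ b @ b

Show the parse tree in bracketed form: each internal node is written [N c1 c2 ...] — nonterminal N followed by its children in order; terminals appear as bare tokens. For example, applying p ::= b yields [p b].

e
e :: t
e :: t :: t
t :: t :: t
f :: t :: t
p :: t :: t
b :: t :: t
b :: f :: t
b :: p :: t
b :: b :: t
b :: b :: t @ f
b :: b :: f @ f
b :: b :: f ++ p @ f
b :: b :: p ++ p @ f
b :: b :: b ++ p @ f
b :: b :: b ++ b @ f
b :: b :: b ++ b @ p
b :: b :: b ++ b @ b

[e [e [e [t [f [p b]]]] :: [t [f [p b]]]] :: [t [t [f [f [p b]] ++ [p b]]] @ [f [p b]]]]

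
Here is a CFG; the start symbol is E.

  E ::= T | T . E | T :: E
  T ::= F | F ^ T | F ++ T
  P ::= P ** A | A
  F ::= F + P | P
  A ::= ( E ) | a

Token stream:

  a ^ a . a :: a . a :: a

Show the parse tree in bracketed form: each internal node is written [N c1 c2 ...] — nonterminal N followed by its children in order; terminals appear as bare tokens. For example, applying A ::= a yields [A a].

[E [T [F [P [A a]]] ^ [T [F [P [A a]]]]] . [E [T [F [P [A a]]]] :: [E [T [F [P [A a]]]] . [E [T [F [P [A a]]]] :: [E [T [F [P [A a]]]]]]]]]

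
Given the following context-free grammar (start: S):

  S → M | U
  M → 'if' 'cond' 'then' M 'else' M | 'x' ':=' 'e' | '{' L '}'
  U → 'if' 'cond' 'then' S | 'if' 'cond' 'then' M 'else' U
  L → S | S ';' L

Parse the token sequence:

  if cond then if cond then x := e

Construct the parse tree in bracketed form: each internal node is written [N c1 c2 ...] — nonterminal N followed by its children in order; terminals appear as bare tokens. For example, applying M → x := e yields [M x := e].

[S [U if cond then [S [U if cond then [S [M x := e]]]]]]

S
U
if cond then S
if cond then U
if cond then if cond then S
if cond then if cond then M
if cond then if cond then x := e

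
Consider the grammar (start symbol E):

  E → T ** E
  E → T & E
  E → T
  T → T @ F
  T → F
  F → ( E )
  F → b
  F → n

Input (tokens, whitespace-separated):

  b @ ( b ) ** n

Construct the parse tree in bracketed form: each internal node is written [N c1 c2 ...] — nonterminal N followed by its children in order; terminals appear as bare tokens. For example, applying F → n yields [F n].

E
T ** E
T @ F ** E
F @ F ** E
b @ F ** E
b @ ( E ) ** E
b @ ( T ) ** E
b @ ( F ) ** E
b @ ( b ) ** E
b @ ( b ) ** T
b @ ( b ) ** F
b @ ( b ) ** n

[E [T [T [F b]] @ [F ( [E [T [F b]]] )]] ** [E [T [F n]]]]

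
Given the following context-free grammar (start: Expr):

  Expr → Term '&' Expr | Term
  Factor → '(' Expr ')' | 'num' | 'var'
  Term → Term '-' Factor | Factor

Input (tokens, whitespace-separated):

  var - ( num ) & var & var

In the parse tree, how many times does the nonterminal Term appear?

5

[Expr [Term [Term [Factor var]] - [Factor ( [Expr [Term [Factor num]]] )]] & [Expr [Term [Factor var]] & [Expr [Term [Factor var]]]]]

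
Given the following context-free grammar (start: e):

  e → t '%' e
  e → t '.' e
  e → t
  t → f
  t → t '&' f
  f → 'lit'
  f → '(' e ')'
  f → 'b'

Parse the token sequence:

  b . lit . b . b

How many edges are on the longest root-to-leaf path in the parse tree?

6

[e [t [f b]] . [e [t [f lit]] . [e [t [f b]] . [e [t [f b]]]]]]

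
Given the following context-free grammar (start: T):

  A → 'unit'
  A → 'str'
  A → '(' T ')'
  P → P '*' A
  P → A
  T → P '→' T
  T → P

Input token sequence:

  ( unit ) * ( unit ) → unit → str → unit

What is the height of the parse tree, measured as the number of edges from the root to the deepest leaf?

7

[T [P [P [A ( [T [P [A unit]]] )]] * [A ( [T [P [A unit]]] )]] → [T [P [A unit]] → [T [P [A str]] → [T [P [A unit]]]]]]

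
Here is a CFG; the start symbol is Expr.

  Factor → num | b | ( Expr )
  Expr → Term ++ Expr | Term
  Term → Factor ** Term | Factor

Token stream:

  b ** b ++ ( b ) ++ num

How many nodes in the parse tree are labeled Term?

[Expr [Term [Factor b] ** [Term [Factor b]]] ++ [Expr [Term [Factor ( [Expr [Term [Factor b]]] )]] ++ [Expr [Term [Factor num]]]]]

5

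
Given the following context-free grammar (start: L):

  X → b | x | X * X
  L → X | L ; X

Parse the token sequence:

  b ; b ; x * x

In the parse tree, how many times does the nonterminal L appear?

3

[L [L [L [X b]] ; [X b]] ; [X [X x] * [X x]]]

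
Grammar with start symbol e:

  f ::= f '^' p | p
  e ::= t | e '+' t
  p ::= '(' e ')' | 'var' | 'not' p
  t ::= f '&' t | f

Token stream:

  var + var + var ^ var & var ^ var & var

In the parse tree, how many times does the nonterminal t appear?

[e [e [e [t [f [p var]]]] + [t [f [p var]]]] + [t [f [f [p var]] ^ [p var]] & [t [f [f [p var]] ^ [p var]] & [t [f [p var]]]]]]

5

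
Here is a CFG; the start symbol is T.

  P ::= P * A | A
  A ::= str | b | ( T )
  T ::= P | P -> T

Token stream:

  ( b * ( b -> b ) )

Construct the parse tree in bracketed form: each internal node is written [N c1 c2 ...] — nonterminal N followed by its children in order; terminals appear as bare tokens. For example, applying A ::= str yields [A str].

T
P
A
( T )
( P )
( P * A )
( A * A )
( b * A )
( b * ( T ) )
( b * ( P -> T ) )
( b * ( A -> T ) )
( b * ( b -> T ) )
( b * ( b -> P ) )
( b * ( b -> A ) )
( b * ( b -> b ) )

[T [P [A ( [T [P [P [A b]] * [A ( [T [P [A b]] -> [T [P [A b]]]] )]]] )]]]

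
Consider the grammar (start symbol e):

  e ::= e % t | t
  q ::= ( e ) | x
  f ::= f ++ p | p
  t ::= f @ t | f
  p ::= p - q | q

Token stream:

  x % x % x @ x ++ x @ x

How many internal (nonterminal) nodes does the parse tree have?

[e [e [e [t [f [p [q x]]]]] % [t [f [p [q x]]]]] % [t [f [p [q x]]] @ [t [f [f [p [q x]]] ++ [p [q x]]] @ [t [f [p [q x]]]]]]]

26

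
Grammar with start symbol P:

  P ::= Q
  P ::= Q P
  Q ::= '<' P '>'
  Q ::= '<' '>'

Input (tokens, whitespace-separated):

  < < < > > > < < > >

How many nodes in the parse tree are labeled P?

5

[P [Q < [P [Q < [P [Q < >]] >]] >] [P [Q < [P [Q < >]] >]]]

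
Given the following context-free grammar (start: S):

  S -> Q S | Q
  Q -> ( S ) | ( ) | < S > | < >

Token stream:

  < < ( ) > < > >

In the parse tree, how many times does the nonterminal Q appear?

[S [Q < [S [Q < [S [Q ( )]] >] [S [Q < >]]] >]]

4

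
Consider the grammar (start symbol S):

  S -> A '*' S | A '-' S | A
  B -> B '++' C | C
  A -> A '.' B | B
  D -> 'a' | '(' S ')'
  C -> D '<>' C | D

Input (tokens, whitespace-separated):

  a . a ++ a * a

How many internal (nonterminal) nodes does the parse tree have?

[S [A [A [B [C [D a]]]] . [B [B [C [D a]]] ++ [C [D a]]]] * [S [A [B [C [D a]]]]]]

17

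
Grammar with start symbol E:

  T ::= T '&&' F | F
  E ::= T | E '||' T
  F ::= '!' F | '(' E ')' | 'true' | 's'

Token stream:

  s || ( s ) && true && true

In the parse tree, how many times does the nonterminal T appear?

[E [E [T [F s]]] || [T [T [T [F ( [E [T [F s]]] )]] && [F true]] && [F true]]]

5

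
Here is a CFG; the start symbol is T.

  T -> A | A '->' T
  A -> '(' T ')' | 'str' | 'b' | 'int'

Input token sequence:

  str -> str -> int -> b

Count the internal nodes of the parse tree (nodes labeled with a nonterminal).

8

[T [A str] -> [T [A str] -> [T [A int] -> [T [A b]]]]]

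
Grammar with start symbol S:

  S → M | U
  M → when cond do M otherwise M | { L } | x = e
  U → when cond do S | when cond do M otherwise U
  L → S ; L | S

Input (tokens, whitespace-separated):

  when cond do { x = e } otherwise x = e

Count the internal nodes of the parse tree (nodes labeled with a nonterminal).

7

[S [M when cond do [M { [L [S [M x = e]]] }] otherwise [M x = e]]]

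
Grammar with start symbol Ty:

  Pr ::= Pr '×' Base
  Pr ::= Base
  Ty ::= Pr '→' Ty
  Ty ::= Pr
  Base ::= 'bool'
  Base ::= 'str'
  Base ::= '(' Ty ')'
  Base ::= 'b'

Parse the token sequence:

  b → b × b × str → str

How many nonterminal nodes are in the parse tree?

13

[Ty [Pr [Base b]] → [Ty [Pr [Pr [Pr [Base b]] × [Base b]] × [Base str]] → [Ty [Pr [Base str]]]]]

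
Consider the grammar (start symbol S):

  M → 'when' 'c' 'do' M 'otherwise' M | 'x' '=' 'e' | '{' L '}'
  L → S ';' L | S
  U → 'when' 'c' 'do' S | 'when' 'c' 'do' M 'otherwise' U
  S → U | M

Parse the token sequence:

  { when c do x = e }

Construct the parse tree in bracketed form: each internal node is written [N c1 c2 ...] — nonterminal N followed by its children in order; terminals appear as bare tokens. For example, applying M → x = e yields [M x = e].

S
M
{ L }
{ S }
{ U }
{ when c do S }
{ when c do M }
{ when c do x = e }

[S [M { [L [S [U when c do [S [M x = e]]]]] }]]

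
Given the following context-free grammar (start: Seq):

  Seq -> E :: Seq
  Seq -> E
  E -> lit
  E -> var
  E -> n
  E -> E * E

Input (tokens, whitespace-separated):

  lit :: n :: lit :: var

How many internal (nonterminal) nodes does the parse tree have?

[Seq [E lit] :: [Seq [E n] :: [Seq [E lit] :: [Seq [E var]]]]]

8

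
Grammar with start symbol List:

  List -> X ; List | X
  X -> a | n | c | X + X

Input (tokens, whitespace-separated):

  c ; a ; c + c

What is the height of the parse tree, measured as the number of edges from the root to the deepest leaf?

5

[List [X c] ; [List [X a] ; [List [X [X c] + [X c]]]]]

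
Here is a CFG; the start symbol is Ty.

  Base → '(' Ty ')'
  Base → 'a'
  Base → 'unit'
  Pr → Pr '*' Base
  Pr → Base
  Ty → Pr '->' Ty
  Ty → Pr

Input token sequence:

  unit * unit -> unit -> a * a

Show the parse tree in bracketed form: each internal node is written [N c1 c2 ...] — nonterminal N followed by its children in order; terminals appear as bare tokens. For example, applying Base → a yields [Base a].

[Ty [Pr [Pr [Base unit]] * [Base unit]] -> [Ty [Pr [Base unit]] -> [Ty [Pr [Pr [Base a]] * [Base a]]]]]

Ty
Pr -> Ty
Pr * Base -> Ty
Base * Base -> Ty
unit * Base -> Ty
unit * unit -> Ty
unit * unit -> Pr -> Ty
unit * unit -> Base -> Ty
unit * unit -> unit -> Ty
unit * unit -> unit -> Pr
unit * unit -> unit -> Pr * Base
unit * unit -> unit -> Base * Base
unit * unit -> unit -> a * Base
unit * unit -> unit -> a * a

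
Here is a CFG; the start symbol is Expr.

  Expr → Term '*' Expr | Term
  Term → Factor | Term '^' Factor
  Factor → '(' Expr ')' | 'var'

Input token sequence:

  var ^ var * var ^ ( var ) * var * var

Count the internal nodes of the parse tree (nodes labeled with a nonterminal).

[Expr [Term [Term [Factor var]] ^ [Factor var]] * [Expr [Term [Term [Factor var]] ^ [Factor ( [Expr [Term [Factor var]]] )]] * [Expr [Term [Factor var]] * [Expr [Term [Factor var]]]]]]

19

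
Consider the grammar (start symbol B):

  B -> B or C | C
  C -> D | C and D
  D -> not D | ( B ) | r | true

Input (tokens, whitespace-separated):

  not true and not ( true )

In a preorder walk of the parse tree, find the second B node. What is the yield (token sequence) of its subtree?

true

[B [C [C [D not [D true]]] and [D not [D ( [B [C [D true]]] )]]]]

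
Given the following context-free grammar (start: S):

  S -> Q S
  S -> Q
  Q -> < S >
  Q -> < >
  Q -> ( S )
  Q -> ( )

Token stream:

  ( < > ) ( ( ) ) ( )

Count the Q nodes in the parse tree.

5

[S [Q ( [S [Q < >]] )] [S [Q ( [S [Q ( )]] )] [S [Q ( )]]]]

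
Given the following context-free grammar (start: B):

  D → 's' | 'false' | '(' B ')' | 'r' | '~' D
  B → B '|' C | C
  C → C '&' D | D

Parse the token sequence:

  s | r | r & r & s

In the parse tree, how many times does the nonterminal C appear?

[B [B [B [C [D s]]] | [C [D r]]] | [C [C [C [D r]] & [D r]] & [D s]]]

5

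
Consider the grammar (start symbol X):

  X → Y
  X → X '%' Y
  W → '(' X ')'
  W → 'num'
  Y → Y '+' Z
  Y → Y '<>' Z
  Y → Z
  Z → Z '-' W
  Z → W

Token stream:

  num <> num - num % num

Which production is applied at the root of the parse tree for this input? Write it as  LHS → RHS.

[X [X [Y [Y [Z [W num]]] <> [Z [Z [W num]] - [W num]]]] % [Y [Z [W num]]]]

X → X '%' Y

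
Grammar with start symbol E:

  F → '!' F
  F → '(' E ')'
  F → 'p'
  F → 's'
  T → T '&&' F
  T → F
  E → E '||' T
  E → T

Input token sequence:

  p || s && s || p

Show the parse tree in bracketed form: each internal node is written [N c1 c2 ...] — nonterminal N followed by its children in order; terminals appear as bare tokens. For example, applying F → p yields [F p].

E
E || T
E || T || T
T || T || T
F || T || T
p || T || T
p || T && F || T
p || F && F || T
p || s && F || T
p || s && s || T
p || s && s || F
p || s && s || p

[E [E [E [T [F p]]] || [T [T [F s]] && [F s]]] || [T [F p]]]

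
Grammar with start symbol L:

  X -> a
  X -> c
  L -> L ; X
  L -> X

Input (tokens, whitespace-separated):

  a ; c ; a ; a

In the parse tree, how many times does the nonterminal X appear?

4

[L [L [L [L [X a]] ; [X c]] ; [X a]] ; [X a]]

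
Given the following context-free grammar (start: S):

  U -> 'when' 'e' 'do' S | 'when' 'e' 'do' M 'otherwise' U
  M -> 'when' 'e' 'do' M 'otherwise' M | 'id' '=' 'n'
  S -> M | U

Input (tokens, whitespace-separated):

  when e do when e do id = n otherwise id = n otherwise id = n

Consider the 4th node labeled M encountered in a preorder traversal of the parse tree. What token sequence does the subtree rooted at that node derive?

id = n

[S [M when e do [M when e do [M id = n] otherwise [M id = n]] otherwise [M id = n]]]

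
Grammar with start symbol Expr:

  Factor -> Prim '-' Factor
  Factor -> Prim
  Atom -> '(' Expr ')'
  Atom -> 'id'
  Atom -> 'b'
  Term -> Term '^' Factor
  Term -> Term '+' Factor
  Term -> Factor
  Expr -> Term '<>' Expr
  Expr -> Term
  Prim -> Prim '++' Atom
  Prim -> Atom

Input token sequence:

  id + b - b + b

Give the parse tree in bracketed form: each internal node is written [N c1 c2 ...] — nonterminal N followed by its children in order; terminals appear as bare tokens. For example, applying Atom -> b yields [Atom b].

[Expr [Term [Term [Term [Factor [Prim [Atom id]]]] + [Factor [Prim [Atom b]] - [Factor [Prim [Atom b]]]]] + [Factor [Prim [Atom b]]]]]

Expr
Term
Term + Factor
Term + Factor + Factor
Factor + Factor + Factor
Prim + Factor + Factor
Atom + Factor + Factor
id + Factor + Factor
id + Prim - Factor + Factor
id + Atom - Factor + Factor
id + b - Factor + Factor
id + b - Prim + Factor
id + b - Atom + Factor
id + b - b + Factor
id + b - b + Prim
id + b - b + Atom
id + b - b + b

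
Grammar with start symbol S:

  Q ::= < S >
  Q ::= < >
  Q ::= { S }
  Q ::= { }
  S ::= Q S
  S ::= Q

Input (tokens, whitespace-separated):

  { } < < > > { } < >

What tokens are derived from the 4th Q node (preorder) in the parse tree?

[S [Q { }] [S [Q < [S [Q < >]] >] [S [Q { }] [S [Q < >]]]]]

{ }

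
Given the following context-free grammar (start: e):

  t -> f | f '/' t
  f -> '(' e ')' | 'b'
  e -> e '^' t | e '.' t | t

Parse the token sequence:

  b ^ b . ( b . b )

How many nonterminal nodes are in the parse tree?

15

[e [e [e [t [f b]]] ^ [t [f b]]] . [t [f ( [e [e [t [f b]]] . [t [f b]]] )]]]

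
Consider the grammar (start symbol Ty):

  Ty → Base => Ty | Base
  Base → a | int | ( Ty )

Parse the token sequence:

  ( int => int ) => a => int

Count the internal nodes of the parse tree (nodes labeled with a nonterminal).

[Ty [Base ( [Ty [Base int] => [Ty [Base int]]] )] => [Ty [Base a] => [Ty [Base int]]]]

10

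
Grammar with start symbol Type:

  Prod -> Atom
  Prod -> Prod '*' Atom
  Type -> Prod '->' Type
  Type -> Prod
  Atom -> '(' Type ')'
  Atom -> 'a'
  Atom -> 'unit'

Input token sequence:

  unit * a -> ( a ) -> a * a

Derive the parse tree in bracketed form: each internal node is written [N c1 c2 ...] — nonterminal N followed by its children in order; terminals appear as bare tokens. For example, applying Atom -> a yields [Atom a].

[Type [Prod [Prod [Atom unit]] * [Atom a]] -> [Type [Prod [Atom ( [Type [Prod [Atom a]]] )]] -> [Type [Prod [Prod [Atom a]] * [Atom a]]]]]

Type
Prod -> Type
Prod * Atom -> Type
Atom * Atom -> Type
unit * Atom -> Type
unit * a -> Type
unit * a -> Prod -> Type
unit * a -> Atom -> Type
unit * a -> ( Type ) -> Type
unit * a -> ( Prod ) -> Type
unit * a -> ( Atom ) -> Type
unit * a -> ( a ) -> Type
unit * a -> ( a ) -> Prod
unit * a -> ( a ) -> Prod * Atom
unit * a -> ( a ) -> Atom * Atom
unit * a -> ( a ) -> a * Atom
unit * a -> ( a ) -> a * a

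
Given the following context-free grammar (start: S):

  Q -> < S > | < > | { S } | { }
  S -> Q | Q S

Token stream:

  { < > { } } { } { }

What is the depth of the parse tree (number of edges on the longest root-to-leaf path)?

5

[S [Q { [S [Q < >] [S [Q { }]]] }] [S [Q { }] [S [Q { }]]]]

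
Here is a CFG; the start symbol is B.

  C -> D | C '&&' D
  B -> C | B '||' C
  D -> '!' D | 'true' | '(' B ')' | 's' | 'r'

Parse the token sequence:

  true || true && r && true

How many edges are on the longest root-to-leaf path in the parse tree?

5

[B [B [C [D true]]] || [C [C [C [D true]] && [D r]] && [D true]]]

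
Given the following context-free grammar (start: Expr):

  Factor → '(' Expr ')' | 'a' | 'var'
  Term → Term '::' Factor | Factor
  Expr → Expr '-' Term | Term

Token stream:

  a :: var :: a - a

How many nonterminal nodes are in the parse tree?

[Expr [Expr [Term [Term [Term [Factor a]] :: [Factor var]] :: [Factor a]]] - [Term [Factor a]]]

10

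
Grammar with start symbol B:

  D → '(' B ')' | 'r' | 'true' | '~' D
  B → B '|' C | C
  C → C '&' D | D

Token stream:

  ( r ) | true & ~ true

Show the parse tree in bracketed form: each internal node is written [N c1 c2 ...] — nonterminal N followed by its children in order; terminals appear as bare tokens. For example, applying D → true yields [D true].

[B [B [C [D ( [B [C [D r]]] )]]] | [C [C [D true]] & [D ~ [D true]]]]

B
B | C
C | C
D | C
( B ) | C
( C ) | C
( D ) | C
( r ) | C
( r ) | C & D
( r ) | D & D
( r ) | true & D
( r ) | true & ~ D
( r ) | true & ~ true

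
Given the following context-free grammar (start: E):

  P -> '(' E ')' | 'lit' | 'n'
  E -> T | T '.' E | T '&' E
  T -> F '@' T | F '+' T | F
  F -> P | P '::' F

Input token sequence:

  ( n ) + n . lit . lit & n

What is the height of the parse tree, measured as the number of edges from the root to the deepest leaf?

8

[E [T [F [P ( [E [T [F [P n]]]] )]] + [T [F [P n]]]] . [E [T [F [P lit]]] . [E [T [F [P lit]]] & [E [T [F [P n]]]]]]]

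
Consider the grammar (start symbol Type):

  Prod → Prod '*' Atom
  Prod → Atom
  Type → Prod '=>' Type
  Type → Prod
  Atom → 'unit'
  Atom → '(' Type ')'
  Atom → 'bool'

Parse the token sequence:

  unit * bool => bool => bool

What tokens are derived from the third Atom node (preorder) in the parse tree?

[Type [Prod [Prod [Atom unit]] * [Atom bool]] => [Type [Prod [Atom bool]] => [Type [Prod [Atom bool]]]]]

bool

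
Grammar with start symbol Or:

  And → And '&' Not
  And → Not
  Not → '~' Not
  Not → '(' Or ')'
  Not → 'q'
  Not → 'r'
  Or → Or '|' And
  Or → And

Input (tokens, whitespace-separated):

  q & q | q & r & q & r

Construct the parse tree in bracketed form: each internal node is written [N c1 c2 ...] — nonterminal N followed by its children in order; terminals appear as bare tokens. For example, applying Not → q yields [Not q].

[Or [Or [And [And [Not q]] & [Not q]]] | [And [And [And [And [Not q]] & [Not r]] & [Not q]] & [Not r]]]

Or
Or | And
And | And
And & Not | And
Not & Not | And
q & Not | And
q & q | And
q & q | And & Not
q & q | And & Not & Not
q & q | And & Not & Not & Not
q & q | Not & Not & Not & Not
q & q | q & Not & Not & Not
q & q | q & r & Not & Not
q & q | q & r & q & Not
q & q | q & r & q & r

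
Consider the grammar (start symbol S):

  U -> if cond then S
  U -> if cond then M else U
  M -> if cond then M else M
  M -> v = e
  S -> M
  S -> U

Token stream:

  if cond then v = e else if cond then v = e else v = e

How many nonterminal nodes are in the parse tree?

[S [M if cond then [M v = e] else [M if cond then [M v = e] else [M v = e]]]]

6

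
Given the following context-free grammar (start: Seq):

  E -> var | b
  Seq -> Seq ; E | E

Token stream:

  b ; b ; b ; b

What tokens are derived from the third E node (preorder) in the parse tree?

[Seq [Seq [Seq [Seq [E b]] ; [E b]] ; [E b]] ; [E b]]

b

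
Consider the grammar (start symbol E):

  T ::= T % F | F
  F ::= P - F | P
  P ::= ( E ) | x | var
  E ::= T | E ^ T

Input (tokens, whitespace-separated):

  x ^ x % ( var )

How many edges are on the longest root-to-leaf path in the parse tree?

[E [E [T [F [P x]]]] ^ [T [T [F [P x]]] % [F [P ( [E [T [F [P var]]]] )]]]]

8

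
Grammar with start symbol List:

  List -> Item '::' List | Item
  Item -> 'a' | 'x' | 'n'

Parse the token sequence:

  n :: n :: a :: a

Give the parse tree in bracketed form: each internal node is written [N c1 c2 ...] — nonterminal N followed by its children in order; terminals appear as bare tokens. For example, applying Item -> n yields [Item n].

[List [Item n] :: [List [Item n] :: [List [Item a] :: [List [Item a]]]]]

List
Item :: List
n :: List
n :: Item :: List
n :: n :: List
n :: n :: Item :: List
n :: n :: a :: List
n :: n :: a :: Item
n :: n :: a :: a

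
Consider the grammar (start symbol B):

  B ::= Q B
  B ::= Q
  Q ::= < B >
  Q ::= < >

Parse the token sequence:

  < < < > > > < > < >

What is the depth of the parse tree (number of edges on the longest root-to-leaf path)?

[B [Q < [B [Q < [B [Q < >]] >]] >] [B [Q < >] [B [Q < >]]]]

6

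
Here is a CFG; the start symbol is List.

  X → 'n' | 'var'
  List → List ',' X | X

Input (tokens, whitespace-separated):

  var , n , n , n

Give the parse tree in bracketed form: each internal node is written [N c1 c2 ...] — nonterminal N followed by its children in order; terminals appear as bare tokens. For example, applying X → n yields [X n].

List
List , X
List , X , X
List , X , X , X
X , X , X , X
var , X , X , X
var , n , X , X
var , n , n , X
var , n , n , n

[List [List [List [List [X var]] , [X n]] , [X n]] , [X n]]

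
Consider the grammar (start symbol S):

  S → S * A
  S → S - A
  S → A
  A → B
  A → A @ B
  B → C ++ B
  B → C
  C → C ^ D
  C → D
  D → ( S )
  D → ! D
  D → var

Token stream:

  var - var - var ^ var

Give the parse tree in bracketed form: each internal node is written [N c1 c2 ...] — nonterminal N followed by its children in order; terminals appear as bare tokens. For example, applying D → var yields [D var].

[S [S [S [A [B [C [D var]]]]] - [A [B [C [D var]]]]] - [A [B [C [C [D var]] ^ [D var]]]]]

S
S - A
S - A - A
A - A - A
B - A - A
C - A - A
D - A - A
var - A - A
var - B - A
var - C - A
var - D - A
var - var - A
var - var - B
var - var - C
var - var - C ^ D
var - var - D ^ D
var - var - var ^ D
var - var - var ^ var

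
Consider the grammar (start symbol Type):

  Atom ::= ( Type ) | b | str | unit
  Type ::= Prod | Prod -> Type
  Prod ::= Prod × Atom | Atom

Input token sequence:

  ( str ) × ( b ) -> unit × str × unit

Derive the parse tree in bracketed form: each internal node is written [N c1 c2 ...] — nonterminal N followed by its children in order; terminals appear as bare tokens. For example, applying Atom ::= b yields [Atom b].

[Type [Prod [Prod [Atom ( [Type [Prod [Atom str]]] )]] × [Atom ( [Type [Prod [Atom b]]] )]] -> [Type [Prod [Prod [Prod [Atom unit]] × [Atom str]] × [Atom unit]]]]

Type
Prod -> Type
Prod × Atom -> Type
Atom × Atom -> Type
( Type ) × Atom -> Type
( Prod ) × Atom -> Type
( Atom ) × Atom -> Type
( str ) × Atom -> Type
( str ) × ( Type ) -> Type
( str ) × ( Prod ) -> Type
( str ) × ( Atom ) -> Type
( str ) × ( b ) -> Type
( str ) × ( b ) -> Prod
( str ) × ( b ) -> Prod × Atom
( str ) × ( b ) -> Prod × Atom × Atom
( str ) × ( b ) -> Atom × Atom × Atom
( str ) × ( b ) -> unit × Atom × Atom
( str ) × ( b ) -> unit × str × Atom
( str ) × ( b ) -> unit × str × unit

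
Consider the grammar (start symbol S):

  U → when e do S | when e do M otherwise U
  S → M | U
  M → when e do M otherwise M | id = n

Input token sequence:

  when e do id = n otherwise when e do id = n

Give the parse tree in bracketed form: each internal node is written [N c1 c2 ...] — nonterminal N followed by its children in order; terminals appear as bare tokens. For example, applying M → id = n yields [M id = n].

S
U
when e do M otherwise U
when e do id = n otherwise U
when e do id = n otherwise when e do S
when e do id = n otherwise when e do M
when e do id = n otherwise when e do id = n

[S [U when e do [M id = n] otherwise [U when e do [S [M id = n]]]]]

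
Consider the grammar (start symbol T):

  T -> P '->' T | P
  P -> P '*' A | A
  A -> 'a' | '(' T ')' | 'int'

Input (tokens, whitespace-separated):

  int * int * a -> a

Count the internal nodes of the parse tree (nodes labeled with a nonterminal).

10

[T [P [P [P [A int]] * [A int]] * [A a]] -> [T [P [A a]]]]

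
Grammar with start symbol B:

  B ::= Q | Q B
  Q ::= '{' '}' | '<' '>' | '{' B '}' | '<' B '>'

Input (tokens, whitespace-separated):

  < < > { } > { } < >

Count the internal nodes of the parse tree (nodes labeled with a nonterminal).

10

[B [Q < [B [Q < >] [B [Q { }]]] >] [B [Q { }] [B [Q < >]]]]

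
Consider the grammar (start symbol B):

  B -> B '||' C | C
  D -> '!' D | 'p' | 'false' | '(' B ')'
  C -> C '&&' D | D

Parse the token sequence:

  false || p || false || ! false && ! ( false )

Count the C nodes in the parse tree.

[B [B [B [B [C [D false]]] || [C [D p]]] || [C [D false]]] || [C [C [D ! [D false]]] && [D ! [D ( [B [C [D false]]] )]]]]

6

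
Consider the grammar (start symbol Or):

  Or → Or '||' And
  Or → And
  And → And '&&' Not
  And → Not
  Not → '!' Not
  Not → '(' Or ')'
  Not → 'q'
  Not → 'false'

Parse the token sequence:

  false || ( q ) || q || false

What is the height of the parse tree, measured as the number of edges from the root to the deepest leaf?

[Or [Or [Or [Or [And [Not false]]] || [And [Not ( [Or [And [Not q]]] )]]] || [And [Not q]]] || [And [Not false]]]

8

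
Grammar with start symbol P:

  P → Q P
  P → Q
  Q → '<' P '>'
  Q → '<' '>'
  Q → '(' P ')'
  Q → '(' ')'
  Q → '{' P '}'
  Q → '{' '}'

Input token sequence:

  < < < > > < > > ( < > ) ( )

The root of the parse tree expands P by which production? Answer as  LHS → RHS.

P → Q P

[P [Q < [P [Q < [P [Q < >]] >] [P [Q < >]]] >] [P [Q ( [P [Q < >]] )] [P [Q ( )]]]]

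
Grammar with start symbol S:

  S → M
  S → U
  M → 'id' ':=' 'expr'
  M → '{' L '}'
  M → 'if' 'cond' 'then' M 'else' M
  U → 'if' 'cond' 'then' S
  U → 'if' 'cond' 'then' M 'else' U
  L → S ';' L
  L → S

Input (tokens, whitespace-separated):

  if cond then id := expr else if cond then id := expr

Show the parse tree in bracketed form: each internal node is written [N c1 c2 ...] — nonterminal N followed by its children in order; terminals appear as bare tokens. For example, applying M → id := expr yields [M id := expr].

[S [U if cond then [M id := expr] else [U if cond then [S [M id := expr]]]]]

S
U
if cond then M else U
if cond then id := expr else U
if cond then id := expr else if cond then S
if cond then id := expr else if cond then M
if cond then id := expr else if cond then id := expr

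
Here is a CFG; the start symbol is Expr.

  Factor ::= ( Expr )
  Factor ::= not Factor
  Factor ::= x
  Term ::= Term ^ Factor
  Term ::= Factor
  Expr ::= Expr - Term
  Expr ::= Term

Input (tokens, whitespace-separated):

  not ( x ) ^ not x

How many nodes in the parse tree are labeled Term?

3

[Expr [Term [Term [Factor not [Factor ( [Expr [Term [Factor x]]] )]]] ^ [Factor not [Factor x]]]]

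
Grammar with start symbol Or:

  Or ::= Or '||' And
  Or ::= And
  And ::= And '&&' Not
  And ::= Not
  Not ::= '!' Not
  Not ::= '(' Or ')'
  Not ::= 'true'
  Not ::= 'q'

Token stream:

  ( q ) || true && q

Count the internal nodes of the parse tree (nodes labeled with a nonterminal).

11

[Or [Or [And [Not ( [Or [And [Not q]]] )]]] || [And [And [Not true]] && [Not q]]]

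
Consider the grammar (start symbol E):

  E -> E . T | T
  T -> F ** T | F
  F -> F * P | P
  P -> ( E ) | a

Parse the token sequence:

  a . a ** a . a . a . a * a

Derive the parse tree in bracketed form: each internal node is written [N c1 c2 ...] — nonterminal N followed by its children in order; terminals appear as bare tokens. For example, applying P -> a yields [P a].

[E [E [E [E [E [T [F [P a]]]] . [T [F [P a]] ** [T [F [P a]]]]] . [T [F [P a]]]] . [T [F [P a]]]] . [T [F [F [P a]] * [P a]]]]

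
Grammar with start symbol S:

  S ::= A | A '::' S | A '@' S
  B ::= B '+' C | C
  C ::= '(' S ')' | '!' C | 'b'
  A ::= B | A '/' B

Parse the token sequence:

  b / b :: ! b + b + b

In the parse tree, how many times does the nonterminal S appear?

[S [A [A [B [C b]]] / [B [C b]]] :: [S [A [B [B [B [C ! [C b]]] + [C b]] + [C b]]]]]

2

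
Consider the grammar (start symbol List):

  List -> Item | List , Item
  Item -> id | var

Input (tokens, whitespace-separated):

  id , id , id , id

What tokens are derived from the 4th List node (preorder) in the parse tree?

id

[List [List [List [List [Item id]] , [Item id]] , [Item id]] , [Item id]]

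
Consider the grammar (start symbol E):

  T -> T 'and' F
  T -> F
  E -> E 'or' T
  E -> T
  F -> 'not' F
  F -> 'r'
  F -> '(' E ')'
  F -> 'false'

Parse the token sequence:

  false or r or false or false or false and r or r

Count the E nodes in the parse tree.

6

[E [E [E [E [E [E [T [F false]]] or [T [F r]]] or [T [F false]]] or [T [F false]]] or [T [T [F false]] and [F r]]] or [T [F r]]]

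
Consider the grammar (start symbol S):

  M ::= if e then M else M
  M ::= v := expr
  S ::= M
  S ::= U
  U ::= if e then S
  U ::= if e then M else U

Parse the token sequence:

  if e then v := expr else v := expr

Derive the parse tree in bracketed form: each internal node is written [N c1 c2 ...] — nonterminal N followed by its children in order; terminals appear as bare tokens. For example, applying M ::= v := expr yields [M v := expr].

S
M
if e then M else M
if e then v := expr else M
if e then v := expr else v := expr

[S [M if e then [M v := expr] else [M v := expr]]]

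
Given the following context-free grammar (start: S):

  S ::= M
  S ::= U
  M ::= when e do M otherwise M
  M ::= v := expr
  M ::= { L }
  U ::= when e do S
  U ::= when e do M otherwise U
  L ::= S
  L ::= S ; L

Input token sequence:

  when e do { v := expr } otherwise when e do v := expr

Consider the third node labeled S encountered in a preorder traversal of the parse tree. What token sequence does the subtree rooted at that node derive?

[S [U when e do [M { [L [S [M v := expr]]] }] otherwise [U when e do [S [M v := expr]]]]]

v := expr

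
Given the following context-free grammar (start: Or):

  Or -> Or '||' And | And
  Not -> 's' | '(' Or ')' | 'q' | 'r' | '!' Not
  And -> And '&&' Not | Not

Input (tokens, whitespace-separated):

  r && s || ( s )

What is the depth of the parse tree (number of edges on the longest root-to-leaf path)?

[Or [Or [And [And [Not r]] && [Not s]]] || [And [Not ( [Or [And [Not s]]] )]]]

6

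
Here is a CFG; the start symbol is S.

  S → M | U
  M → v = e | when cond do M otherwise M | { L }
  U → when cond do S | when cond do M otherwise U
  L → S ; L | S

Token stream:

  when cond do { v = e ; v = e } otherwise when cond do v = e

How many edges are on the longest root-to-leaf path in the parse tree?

[S [U when cond do [M { [L [S [M v = e]] ; [L [S [M v = e]]]] }] otherwise [U when cond do [S [M v = e]]]]]

7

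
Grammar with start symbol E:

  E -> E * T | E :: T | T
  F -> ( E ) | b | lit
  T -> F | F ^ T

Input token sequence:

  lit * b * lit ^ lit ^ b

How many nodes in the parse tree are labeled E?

3

[E [E [E [T [F lit]]] * [T [F b]]] * [T [F lit] ^ [T [F lit] ^ [T [F b]]]]]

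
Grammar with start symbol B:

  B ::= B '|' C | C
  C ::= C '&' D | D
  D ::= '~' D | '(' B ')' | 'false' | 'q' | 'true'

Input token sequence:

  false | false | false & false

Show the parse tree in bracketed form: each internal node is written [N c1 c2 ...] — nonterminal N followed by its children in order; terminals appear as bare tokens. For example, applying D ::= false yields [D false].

[B [B [B [C [D false]]] | [C [D false]]] | [C [C [D false]] & [D false]]]

B
B | C
B | C | C
C | C | C
D | C | C
false | C | C
false | D | C
false | false | C
false | false | C & D
false | false | D & D
false | false | false & D
false | false | false & false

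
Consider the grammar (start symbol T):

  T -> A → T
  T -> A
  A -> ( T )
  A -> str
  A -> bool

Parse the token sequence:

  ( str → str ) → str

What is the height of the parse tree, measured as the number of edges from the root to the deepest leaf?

[T [A ( [T [A str] → [T [A str]]] )] → [T [A str]]]

5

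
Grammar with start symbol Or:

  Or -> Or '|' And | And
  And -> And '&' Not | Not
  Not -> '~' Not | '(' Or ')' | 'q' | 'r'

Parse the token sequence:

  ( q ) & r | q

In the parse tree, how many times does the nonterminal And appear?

4

[Or [Or [And [And [Not ( [Or [And [Not q]]] )]] & [Not r]]] | [And [Not q]]]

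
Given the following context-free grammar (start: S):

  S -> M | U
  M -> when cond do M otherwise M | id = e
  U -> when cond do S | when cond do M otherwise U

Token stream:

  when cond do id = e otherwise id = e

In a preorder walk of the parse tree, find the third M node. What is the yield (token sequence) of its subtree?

id = e

[S [M when cond do [M id = e] otherwise [M id = e]]]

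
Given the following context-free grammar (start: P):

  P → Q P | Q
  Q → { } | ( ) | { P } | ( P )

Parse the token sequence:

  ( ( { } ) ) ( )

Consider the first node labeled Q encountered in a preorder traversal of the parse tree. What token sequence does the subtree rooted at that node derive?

[P [Q ( [P [Q ( [P [Q { }]] )]] )] [P [Q ( )]]]

( ( { } ) )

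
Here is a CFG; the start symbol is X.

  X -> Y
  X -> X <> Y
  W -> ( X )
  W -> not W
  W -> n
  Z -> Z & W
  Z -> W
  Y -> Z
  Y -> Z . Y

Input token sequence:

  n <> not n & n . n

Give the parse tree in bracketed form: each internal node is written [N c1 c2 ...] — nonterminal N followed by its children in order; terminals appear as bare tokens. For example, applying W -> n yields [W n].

[X [X [Y [Z [W n]]]] <> [Y [Z [Z [W not [W n]]] & [W n]] . [Y [Z [W n]]]]]

X
X <> Y
Y <> Y
Z <> Y
W <> Y
n <> Y
n <> Z . Y
n <> Z & W . Y
n <> W & W . Y
n <> not W & W . Y
n <> not n & W . Y
n <> not n & n . Y
n <> not n & n . Z
n <> not n & n . W
n <> not n & n . n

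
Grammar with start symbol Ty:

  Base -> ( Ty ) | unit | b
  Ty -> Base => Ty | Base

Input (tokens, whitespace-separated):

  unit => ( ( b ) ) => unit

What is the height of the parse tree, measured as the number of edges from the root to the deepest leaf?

[Ty [Base unit] => [Ty [Base ( [Ty [Base ( [Ty [Base b]] )]] )] => [Ty [Base unit]]]]

7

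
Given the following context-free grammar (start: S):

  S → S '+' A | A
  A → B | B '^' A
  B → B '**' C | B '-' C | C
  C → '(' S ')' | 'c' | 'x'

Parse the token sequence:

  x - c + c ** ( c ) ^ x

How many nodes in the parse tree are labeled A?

[S [S [A [B [B [C x]] - [C c]]]] + [A [B [B [C c]] ** [C ( [S [A [B [C c]]]] )]] ^ [A [B [C x]]]]]

4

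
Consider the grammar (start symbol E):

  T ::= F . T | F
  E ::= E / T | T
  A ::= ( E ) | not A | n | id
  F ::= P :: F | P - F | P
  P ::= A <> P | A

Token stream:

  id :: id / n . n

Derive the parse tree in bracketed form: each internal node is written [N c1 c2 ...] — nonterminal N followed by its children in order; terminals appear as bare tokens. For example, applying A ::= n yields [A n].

[E [E [T [F [P [A id]] :: [F [P [A id]]]]]] / [T [F [P [A n]]] . [T [F [P [A n]]]]]]

E
E / T
T / T
F / T
P :: F / T
A :: F / T
id :: F / T
id :: P / T
id :: A / T
id :: id / T
id :: id / F . T
id :: id / P . T
id :: id / A . T
id :: id / n . T
id :: id / n . F
id :: id / n . P
id :: id / n . A
id :: id / n . n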